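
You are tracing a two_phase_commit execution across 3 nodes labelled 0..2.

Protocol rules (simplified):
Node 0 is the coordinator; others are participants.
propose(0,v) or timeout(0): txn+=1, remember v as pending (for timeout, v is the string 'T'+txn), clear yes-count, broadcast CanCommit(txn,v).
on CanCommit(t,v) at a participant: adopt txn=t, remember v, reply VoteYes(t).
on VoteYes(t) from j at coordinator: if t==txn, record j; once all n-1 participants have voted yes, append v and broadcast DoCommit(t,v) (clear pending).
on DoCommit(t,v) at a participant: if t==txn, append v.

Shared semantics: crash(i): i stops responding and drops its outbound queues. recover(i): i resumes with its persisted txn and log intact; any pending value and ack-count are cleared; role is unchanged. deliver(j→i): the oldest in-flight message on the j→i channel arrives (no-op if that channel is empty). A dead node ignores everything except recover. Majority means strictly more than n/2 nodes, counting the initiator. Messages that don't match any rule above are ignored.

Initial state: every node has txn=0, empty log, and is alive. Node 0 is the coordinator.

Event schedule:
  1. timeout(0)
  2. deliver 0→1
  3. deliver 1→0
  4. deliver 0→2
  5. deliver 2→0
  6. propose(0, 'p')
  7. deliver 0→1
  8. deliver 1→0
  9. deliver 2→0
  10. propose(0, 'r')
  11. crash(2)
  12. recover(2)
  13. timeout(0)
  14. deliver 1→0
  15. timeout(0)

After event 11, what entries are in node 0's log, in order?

[1] timeout(0) → N0(coor t1 [-])
[2] deliver 0→1 → N1(part t1 [-])
[3] deliver 1→0 → ∅
[4] deliver 0→2 → N2(part t1 [-])
[5] deliver 2→0 → N0(coor t1 [T1])
[6] propose(0,'p') → N0(coor t2 [T1])
[7] deliver 0→1 → N1(part t1 [T1])
[8] deliver 1→0 → ∅
[9] deliver 2→0 → ∅
[10] propose(0,'r') → N0(coor t3 [T1])
[11] crash(2) → N2(✗part t1 [-])

T1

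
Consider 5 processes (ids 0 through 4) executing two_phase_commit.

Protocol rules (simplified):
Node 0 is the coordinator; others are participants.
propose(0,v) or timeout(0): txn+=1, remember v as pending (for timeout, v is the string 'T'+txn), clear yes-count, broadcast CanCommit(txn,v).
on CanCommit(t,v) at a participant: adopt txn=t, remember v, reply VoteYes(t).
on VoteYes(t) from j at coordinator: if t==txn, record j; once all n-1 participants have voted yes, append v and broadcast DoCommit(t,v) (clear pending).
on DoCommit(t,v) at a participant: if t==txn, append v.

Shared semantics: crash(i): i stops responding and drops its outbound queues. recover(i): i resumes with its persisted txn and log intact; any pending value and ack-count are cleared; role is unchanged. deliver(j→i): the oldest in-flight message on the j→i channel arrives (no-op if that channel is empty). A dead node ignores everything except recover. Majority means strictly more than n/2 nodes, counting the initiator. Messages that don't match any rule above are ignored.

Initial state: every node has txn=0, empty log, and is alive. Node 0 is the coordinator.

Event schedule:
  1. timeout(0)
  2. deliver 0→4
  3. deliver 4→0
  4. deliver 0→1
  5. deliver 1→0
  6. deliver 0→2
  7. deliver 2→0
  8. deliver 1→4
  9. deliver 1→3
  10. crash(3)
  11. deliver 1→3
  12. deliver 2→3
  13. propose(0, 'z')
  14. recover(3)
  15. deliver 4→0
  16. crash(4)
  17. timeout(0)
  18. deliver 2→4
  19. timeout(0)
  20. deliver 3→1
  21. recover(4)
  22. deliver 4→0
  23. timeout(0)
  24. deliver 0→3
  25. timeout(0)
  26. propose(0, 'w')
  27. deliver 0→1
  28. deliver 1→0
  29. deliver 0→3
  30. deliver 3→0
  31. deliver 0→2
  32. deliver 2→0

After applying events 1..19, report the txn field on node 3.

after 1 — timeout(0): n0:coor/t1/[-]
after 2 — deliver 0→4: n4:part/t1/[-]
after 3 — deliver 4→0: ·
after 4 — deliver 0→1: n1:part/t1/[-]
after 5 — deliver 1→0: ·
after 6 — deliver 0→2: n2:part/t1/[-]
after 7 — deliver 2→0: ·
after 8 — deliver 1→4: ·
after 9 — deliver 1→3: ·
after 10 — crash(3): n3:✗part/t0/[-]
after 11 — deliver 1→3: ·
after 12 — deliver 2→3: ·
after 13 — propose(0,'z'): n0:coor/t2/[-]
after 14 — recover(3): n3:part/t0/[-]
after 15 — deliver 4→0: ·
after 16 — crash(4): n4:✗part/t1/[-]
after 17 — timeout(0): n0:coor/t3/[-]
after 18 — deliver 2→4: ·
after 19 — timeout(0): n0:coor/t4/[-]

0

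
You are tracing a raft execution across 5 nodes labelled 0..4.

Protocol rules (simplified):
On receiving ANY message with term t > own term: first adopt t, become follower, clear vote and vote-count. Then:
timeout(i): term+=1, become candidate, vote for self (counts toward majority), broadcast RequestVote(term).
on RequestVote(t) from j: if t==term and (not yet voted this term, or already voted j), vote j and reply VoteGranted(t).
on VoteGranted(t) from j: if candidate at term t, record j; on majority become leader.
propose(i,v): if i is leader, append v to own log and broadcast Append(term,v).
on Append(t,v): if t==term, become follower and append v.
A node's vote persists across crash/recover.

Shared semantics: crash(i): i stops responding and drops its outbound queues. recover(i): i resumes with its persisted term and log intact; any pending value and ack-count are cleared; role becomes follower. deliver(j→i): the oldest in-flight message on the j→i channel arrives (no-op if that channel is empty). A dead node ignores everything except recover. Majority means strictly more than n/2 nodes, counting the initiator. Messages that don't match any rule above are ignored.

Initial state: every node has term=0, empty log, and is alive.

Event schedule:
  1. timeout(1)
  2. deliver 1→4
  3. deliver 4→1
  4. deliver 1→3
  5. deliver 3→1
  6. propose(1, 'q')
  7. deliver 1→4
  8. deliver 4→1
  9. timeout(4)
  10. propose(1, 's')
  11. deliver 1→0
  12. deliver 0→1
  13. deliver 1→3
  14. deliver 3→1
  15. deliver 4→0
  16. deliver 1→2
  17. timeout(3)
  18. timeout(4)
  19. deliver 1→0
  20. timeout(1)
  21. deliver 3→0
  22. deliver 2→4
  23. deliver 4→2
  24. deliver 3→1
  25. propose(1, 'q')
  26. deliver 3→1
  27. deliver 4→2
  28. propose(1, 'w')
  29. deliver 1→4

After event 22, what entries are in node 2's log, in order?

empty

1. timeout(1):  <1:cand t1 ->
2. deliver 1→4:  <4:foll t1 ->
3. deliver 4→1:  nop
4. deliver 1→3:  <3:foll t1 ->
5. deliver 3→1:  <1:lead t1 ->
6. propose(1,'q'):  <1:lead t1 q>
7. deliver 1→4:  <4:foll t1 q>
8. deliver 4→1:  nop
9. timeout(4):  <4:cand t2 q>
10. propose(1,'s'):  <1:lead t1 q,s>
11. deliver 1→0:  <0:foll t1 ->
12. deliver 0→1:  nop
13. deliver 1→3:  <3:foll t1 q>
14. deliver 3→1:  nop
15. deliver 4→0:  <0:foll t2 ->
16. deliver 1→2:  <2:foll t1 ->
17. timeout(3):  <3:cand t2 q>
18. timeout(4):  <4:cand t3 q>
19. deliver 1→0:  nop
20. timeout(1):  <1:cand t2 q,s>
21. deliver 3→0:  nop
22. deliver 2→4:  nop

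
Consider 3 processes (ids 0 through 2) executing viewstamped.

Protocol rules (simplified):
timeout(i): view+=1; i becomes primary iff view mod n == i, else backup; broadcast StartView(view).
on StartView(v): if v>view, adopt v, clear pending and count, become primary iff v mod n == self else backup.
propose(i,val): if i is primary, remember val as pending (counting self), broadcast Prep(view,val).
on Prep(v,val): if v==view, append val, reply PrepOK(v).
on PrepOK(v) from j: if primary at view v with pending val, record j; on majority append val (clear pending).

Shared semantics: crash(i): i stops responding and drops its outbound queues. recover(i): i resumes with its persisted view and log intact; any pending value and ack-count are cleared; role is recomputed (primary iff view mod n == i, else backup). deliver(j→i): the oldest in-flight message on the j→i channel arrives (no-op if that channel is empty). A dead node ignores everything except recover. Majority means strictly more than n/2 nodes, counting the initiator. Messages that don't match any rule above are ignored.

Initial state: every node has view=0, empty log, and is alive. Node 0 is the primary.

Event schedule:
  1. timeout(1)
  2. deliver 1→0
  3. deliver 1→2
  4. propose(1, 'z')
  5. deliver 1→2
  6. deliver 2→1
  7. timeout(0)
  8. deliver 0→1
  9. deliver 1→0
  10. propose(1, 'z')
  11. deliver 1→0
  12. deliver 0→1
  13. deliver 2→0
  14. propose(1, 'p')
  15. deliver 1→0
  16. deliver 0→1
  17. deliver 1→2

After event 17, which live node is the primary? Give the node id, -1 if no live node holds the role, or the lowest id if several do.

after 1 — timeout(1): n1:prim/v1/[-]
after 2 — deliver 1→0: n0:back/v1/[-]
after 3 — deliver 1→2: n2:back/v1/[-]
after 4 — propose(1,'z'): ·
after 5 — deliver 1→2: n2:back/v1/[z]
after 6 — deliver 2→1: n1:prim/v1/[z]
after 7 — timeout(0): n0:back/v2/[-]
after 8 — deliver 0→1: n1:back/v2/[z]
after 9 — deliver 1→0: ·
after 10 — propose(1,'z'): ·
after 11 — deliver 1→0: ·
after 12 — deliver 0→1: ·
after 13 — deliver 2→0: ·
after 14 — propose(1,'p'): ·
after 15 — deliver 1→0: ·
after 16 — deliver 0→1: ·
after 17 — deliver 1→2: ·

-1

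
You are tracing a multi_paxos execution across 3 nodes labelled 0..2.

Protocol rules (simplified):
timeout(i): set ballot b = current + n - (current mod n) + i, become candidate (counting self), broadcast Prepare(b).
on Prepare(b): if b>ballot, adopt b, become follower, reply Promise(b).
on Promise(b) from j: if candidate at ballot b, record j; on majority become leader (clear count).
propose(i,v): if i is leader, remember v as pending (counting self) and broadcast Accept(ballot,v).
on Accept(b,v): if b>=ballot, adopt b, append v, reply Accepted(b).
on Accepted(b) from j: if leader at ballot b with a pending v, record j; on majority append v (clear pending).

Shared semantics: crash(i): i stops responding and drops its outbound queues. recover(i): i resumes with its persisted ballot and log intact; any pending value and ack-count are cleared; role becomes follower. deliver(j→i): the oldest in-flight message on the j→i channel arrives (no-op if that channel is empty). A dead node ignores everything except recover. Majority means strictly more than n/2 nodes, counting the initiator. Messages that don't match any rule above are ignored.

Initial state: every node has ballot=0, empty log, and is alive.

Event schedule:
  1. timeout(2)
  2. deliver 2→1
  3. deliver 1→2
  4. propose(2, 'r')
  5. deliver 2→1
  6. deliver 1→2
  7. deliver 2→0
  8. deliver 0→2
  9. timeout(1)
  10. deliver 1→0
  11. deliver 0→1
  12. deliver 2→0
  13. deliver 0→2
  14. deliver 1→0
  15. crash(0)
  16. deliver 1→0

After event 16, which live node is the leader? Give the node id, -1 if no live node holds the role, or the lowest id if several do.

1

step 1 timeout(2): 2={cand,b=5,log=-}
step 2 deliver 2→1: 1={foll,b=5,log=-}
step 3 deliver 1→2: 2={lead,b=5,log=-}
step 4 propose(2,'r'): —
step 5 deliver 2→1: 1={foll,b=5,log=r}
step 6 deliver 1→2: 2={lead,b=5,log=r}
step 7 deliver 2→0: 0={foll,b=5,log=-}
step 8 deliver 0→2: —
step 9 timeout(1): 1={cand,b=7,log=r}
step 10 deliver 1→0: 0={foll,b=7,log=-}
step 11 deliver 0→1: 1={lead,b=7,log=r}
step 12 deliver 2→0: —
step 13 deliver 0→2: —
step 14 deliver 1→0: —
step 15 crash(0): 0={✗foll,b=7,log=-}
step 16 deliver 1→0: —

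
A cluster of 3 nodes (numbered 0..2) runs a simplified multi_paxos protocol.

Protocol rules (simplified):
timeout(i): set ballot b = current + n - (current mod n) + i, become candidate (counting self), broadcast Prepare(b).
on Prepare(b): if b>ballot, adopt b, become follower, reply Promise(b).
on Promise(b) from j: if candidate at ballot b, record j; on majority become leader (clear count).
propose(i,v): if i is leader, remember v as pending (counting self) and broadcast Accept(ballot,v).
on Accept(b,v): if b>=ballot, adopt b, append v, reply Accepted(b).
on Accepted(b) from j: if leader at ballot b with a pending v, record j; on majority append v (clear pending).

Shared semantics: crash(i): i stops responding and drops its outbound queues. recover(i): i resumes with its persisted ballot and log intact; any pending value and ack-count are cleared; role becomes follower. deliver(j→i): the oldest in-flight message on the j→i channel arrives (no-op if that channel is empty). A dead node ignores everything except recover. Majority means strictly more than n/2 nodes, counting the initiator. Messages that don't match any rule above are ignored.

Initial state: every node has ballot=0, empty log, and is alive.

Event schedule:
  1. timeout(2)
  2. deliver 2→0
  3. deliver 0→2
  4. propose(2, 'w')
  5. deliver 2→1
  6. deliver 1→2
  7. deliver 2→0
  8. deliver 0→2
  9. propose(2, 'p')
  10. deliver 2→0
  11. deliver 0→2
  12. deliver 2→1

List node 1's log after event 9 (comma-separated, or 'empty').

empty

1. timeout(2):  <2:cand b5 ->
2. deliver 2→0:  <0:foll b5 ->
3. deliver 0→2:  <2:lead b5 ->
4. propose(2,'w'):  nop
5. deliver 2→1:  <1:foll b5 ->
6. deliver 1→2:  nop
7. deliver 2→0:  <0:foll b5 w>
8. deliver 0→2:  <2:lead b5 w>
9. propose(2,'p'):  nop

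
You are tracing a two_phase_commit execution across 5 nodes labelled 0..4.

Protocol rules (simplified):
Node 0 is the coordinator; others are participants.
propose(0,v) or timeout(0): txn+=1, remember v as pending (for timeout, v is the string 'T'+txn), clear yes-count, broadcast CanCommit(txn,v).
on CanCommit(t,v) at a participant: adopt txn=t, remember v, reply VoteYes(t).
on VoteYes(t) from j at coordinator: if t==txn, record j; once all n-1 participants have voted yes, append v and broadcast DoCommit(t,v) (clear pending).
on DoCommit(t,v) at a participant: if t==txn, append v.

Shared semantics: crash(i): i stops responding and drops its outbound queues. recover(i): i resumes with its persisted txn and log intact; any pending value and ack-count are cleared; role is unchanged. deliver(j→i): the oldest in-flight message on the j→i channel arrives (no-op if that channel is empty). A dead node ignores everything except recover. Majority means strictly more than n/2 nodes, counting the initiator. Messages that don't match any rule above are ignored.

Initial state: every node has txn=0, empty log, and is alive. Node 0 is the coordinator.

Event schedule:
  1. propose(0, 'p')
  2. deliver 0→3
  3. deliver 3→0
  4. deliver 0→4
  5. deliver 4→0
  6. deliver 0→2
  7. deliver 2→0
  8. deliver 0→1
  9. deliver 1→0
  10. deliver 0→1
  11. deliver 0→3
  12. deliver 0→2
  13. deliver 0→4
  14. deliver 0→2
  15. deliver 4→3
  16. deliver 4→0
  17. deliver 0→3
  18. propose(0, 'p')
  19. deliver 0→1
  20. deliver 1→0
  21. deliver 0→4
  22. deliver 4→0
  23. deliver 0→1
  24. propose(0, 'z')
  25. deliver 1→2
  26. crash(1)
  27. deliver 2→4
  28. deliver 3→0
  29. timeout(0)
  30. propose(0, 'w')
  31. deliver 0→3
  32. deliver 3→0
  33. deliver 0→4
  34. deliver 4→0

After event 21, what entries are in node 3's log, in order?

p

after 1 — propose(0,'p'): n0:coor/t1/[-]
after 2 — deliver 0→3: n3:part/t1/[-]
after 3 — deliver 3→0: ·
after 4 — deliver 0→4: n4:part/t1/[-]
after 5 — deliver 4→0: ·
after 6 — deliver 0→2: n2:part/t1/[-]
after 7 — deliver 2→0: ·
after 8 — deliver 0→1: n1:part/t1/[-]
after 9 — deliver 1→0: n0:coor/t1/[p]
after 10 — deliver 0→1: n1:part/t1/[p]
after 11 — deliver 0→3: n3:part/t1/[p]
after 12 — deliver 0→2: n2:part/t1/[p]
after 13 — deliver 0→4: n4:part/t1/[p]
after 14 — deliver 0→2: ·
after 15 — deliver 4→3: ·
after 16 — deliver 4→0: ·
after 17 — deliver 0→3: ·
after 18 — propose(0,'p'): n0:coor/t2/[p]
after 19 — deliver 0→1: n1:part/t2/[p]
after 20 — deliver 1→0: ·
after 21 — deliver 0→4: n4:part/t2/[p]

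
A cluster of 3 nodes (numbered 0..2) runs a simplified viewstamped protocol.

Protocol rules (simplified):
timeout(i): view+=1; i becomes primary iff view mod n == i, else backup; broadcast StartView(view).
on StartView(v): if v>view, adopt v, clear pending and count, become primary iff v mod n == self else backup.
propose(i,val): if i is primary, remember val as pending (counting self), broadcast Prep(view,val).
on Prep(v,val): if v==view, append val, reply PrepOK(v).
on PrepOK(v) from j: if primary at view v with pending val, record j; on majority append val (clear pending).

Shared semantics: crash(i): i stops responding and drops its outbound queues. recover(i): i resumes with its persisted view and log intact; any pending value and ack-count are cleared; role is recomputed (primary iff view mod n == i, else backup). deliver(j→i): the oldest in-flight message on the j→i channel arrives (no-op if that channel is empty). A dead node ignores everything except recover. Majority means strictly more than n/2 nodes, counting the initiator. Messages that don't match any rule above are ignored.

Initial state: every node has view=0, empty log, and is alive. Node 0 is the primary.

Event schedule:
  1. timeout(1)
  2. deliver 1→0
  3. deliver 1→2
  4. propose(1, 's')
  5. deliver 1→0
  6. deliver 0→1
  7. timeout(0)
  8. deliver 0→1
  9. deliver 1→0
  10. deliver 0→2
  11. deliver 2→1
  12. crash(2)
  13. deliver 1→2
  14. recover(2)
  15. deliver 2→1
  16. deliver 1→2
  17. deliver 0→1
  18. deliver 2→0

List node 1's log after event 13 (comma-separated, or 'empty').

s

1. timeout(1):  <1:prim v1 ->
2. deliver 1→0:  <0:back v1 ->
3. deliver 1→2:  <2:back v1 ->
4. propose(1,'s'):  nop
5. deliver 1→0:  <0:back v1 s>
6. deliver 0→1:  <1:prim v1 s>
7. timeout(0):  <0:back v2 s>
8. deliver 0→1:  <1:back v2 s>
9. deliver 1→0:  nop
10. deliver 0→2:  <2:prim v2 ->
11. deliver 2→1:  nop
12. crash(2):  <2:✗prim v2 ->
13. deliver 1→2:  nop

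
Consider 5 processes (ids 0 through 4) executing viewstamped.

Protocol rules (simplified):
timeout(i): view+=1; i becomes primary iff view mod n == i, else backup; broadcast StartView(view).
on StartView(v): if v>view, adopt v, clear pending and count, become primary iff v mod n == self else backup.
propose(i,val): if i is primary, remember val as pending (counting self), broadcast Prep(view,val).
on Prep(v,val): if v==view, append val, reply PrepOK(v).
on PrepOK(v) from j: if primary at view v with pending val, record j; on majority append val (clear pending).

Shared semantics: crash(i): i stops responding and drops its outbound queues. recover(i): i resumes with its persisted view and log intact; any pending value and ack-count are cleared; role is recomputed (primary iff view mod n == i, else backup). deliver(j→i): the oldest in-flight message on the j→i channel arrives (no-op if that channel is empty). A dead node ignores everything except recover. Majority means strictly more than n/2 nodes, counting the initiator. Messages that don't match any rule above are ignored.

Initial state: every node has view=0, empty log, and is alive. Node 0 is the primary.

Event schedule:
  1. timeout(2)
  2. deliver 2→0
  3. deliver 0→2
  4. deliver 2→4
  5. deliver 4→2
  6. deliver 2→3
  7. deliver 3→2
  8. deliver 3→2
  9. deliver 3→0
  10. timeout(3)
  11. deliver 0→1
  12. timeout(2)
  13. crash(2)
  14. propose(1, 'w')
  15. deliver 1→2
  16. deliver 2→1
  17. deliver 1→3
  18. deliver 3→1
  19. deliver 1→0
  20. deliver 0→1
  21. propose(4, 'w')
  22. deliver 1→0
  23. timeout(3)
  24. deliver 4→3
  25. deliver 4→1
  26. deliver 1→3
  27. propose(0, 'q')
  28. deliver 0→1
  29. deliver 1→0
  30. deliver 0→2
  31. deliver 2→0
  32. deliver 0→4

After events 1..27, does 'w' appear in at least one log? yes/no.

e1 timeout(2): 2[back,v=1,-]
e2 deliver 2→0: 0[back,v=1,-]
e3 deliver 0→2: ·
e4 deliver 2→4: 4[back,v=1,-]
e5 deliver 4→2: ·
e6 deliver 2→3: 3[back,v=1,-]
e7 deliver 3→2: ·
e8 deliver 3→2: ·
e9 deliver 3→0: ·
e10 timeout(3): 3[back,v=2,-]
e11 deliver 0→1: ·
e12 timeout(2): 2[prim,v=2,-]
e13 crash(2): 2[✗prim,v=2,-]
e14 propose(1,'w'): ·
e15 deliver 1→2: ·
e16 deliver 2→1: ·
e17 deliver 1→3: ·
e18 deliver 3→1: 1[back,v=2,-]
e19 deliver 1→0: ·
e20 deliver 0→1: ·
e21 propose(4,'w'): ·
e22 deliver 1→0: ·
e23 timeout(3): 3[prim,v=3,-]
e24 deliver 4→3: ·
e25 deliver 4→1: ·
e26 deliver 1→3: ·
e27 propose(0,'q'): ·

no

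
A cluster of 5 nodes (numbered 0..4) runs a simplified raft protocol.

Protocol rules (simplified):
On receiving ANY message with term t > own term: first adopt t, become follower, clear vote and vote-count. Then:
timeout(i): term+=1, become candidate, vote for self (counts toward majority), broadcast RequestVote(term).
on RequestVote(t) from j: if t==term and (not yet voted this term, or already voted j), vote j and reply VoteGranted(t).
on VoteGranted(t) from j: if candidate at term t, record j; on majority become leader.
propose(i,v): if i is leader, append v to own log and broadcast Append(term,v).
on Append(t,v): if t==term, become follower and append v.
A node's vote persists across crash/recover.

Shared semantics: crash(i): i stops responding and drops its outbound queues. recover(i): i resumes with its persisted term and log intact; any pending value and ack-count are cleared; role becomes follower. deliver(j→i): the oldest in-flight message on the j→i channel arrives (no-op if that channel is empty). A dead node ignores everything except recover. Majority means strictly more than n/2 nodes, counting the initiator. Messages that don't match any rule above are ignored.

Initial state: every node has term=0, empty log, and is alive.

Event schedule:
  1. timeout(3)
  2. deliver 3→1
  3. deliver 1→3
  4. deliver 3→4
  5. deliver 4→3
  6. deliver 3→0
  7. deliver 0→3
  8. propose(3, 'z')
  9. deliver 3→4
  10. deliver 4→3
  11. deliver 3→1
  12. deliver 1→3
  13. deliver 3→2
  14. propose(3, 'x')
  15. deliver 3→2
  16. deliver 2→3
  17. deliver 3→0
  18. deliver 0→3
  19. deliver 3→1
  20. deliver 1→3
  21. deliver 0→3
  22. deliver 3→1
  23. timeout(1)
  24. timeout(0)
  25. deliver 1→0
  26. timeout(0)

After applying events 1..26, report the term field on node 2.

step 1 timeout(3): 3={cand,t=1,log=-}
step 2 deliver 3→1: 1={foll,t=1,log=-}
step 3 deliver 1→3: —
step 4 deliver 3→4: 4={foll,t=1,log=-}
step 5 deliver 4→3: 3={lead,t=1,log=-}
step 6 deliver 3→0: 0={foll,t=1,log=-}
step 7 deliver 0→3: —
step 8 propose(3,'z'): 3={lead,t=1,log=z}
step 9 deliver 3→4: 4={foll,t=1,log=z}
step 10 deliver 4→3: —
step 11 deliver 3→1: 1={foll,t=1,log=z}
step 12 deliver 1→3: —
step 13 deliver 3→2: 2={foll,t=1,log=-}
step 14 propose(3,'x'): 3={lead,t=1,log=z,x}
step 15 deliver 3→2: 2={foll,t=1,log=z}
step 16 deliver 2→3: —
step 17 deliver 3→0: 0={foll,t=1,log=z}
step 18 deliver 0→3: —
step 19 deliver 3→1: 1={foll,t=1,log=z,x}
step 20 deliver 1→3: —
step 21 deliver 0→3: —
step 22 deliver 3→1: —
step 23 timeout(1): 1={cand,t=2,log=z,x}
step 24 timeout(0): 0={cand,t=2,log=z}
step 25 deliver 1→0: —
step 26 timeout(0): 0={cand,t=3,log=z}

1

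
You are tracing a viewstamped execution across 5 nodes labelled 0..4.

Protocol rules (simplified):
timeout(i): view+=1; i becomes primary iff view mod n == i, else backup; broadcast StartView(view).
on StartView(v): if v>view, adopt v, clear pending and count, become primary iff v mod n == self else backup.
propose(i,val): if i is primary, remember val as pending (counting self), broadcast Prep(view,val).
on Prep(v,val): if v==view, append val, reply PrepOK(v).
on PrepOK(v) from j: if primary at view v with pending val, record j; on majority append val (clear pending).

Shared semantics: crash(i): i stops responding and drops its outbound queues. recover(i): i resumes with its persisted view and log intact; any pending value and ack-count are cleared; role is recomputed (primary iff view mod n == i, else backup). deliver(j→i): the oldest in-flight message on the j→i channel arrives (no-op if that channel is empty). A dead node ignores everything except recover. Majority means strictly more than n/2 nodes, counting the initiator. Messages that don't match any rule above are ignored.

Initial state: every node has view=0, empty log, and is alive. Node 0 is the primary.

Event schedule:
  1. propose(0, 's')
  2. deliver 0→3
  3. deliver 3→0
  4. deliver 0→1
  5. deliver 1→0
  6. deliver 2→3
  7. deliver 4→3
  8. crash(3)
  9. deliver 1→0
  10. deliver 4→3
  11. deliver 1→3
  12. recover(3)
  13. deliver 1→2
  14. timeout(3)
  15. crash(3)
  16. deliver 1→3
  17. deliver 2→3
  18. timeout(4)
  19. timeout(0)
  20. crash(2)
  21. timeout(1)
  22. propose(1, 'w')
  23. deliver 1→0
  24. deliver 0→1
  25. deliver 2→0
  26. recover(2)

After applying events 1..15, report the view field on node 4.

e1 propose(0,'s'): ·
e2 deliver 0→3: 3[back,v=0,s]
e3 deliver 3→0: ·
e4 deliver 0→1: 1[back,v=0,s]
e5 deliver 1→0: 0[prim,v=0,s]
e6 deliver 2→3: ·
e7 deliver 4→3: ·
e8 crash(3): 3[✗back,v=0,s]
e9 deliver 1→0: ·
e10 deliver 4→3: ·
e11 deliver 1→3: ·
e12 recover(3): 3[back,v=0,s]
e13 deliver 1→2: ·
e14 timeout(3): 3[back,v=1,s]
e15 crash(3): 3[✗back,v=1,s]

0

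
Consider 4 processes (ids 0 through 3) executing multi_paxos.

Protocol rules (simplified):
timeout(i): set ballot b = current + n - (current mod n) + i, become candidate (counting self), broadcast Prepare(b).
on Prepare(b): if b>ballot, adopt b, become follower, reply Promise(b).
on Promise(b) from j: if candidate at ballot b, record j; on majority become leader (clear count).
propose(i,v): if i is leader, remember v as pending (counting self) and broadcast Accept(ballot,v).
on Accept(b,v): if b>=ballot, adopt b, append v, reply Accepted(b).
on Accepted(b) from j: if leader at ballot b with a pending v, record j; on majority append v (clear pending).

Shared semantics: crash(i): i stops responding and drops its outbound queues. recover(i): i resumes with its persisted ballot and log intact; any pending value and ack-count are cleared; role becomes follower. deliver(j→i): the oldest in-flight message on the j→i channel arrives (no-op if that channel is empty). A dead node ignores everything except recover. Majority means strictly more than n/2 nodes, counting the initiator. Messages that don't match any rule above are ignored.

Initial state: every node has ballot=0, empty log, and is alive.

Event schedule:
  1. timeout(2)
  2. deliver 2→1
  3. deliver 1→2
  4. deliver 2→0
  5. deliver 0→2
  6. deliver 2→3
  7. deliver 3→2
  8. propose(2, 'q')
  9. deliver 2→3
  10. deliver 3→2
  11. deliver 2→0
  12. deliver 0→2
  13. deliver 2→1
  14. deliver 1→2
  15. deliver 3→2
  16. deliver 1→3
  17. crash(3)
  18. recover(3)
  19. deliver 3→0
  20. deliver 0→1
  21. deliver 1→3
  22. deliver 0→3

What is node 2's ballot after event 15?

e1 timeout(2): 2[cand,b=6,-]
e2 deliver 2→1: 1[foll,b=6,-]
e3 deliver 1→2: ·
e4 deliver 2→0: 0[foll,b=6,-]
e5 deliver 0→2: 2[lead,b=6,-]
e6 deliver 2→3: 3[foll,b=6,-]
e7 deliver 3→2: ·
e8 propose(2,'q'): ·
e9 deliver 2→3: 3[foll,b=6,q]
e10 deliver 3→2: ·
e11 deliver 2→0: 0[foll,b=6,q]
e12 deliver 0→2: 2[lead,b=6,q]
e13 deliver 2→1: 1[foll,b=6,q]
e14 deliver 1→2: ·
e15 deliver 3→2: ·

6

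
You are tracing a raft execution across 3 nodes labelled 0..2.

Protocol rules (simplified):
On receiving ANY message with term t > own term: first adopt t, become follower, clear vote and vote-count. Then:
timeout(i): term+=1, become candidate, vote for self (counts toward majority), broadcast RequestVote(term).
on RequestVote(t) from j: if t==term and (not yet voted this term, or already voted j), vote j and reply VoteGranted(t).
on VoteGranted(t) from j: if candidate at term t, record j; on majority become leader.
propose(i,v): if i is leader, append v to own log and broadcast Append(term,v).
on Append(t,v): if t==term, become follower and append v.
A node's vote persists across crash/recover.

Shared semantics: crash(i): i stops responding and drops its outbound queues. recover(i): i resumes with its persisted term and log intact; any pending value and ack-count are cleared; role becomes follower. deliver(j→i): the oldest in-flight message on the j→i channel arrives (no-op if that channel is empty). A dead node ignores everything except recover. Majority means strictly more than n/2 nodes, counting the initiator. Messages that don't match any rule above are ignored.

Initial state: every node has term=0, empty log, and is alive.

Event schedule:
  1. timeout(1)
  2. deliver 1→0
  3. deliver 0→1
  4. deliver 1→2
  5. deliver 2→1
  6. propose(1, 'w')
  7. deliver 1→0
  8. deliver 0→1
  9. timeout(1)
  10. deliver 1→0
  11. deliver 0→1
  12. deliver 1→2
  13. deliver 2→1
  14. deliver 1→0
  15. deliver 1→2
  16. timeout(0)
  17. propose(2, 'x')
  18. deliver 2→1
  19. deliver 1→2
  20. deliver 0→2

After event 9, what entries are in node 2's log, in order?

empty

1. timeout(1):  <1:cand t1 ->
2. deliver 1→0:  <0:foll t1 ->
3. deliver 0→1:  <1:lead t1 ->
4. deliver 1→2:  <2:foll t1 ->
5. deliver 2→1:  nop
6. propose(1,'w'):  <1:lead t1 w>
7. deliver 1→0:  <0:foll t1 w>
8. deliver 0→1:  nop
9. timeout(1):  <1:cand t2 w>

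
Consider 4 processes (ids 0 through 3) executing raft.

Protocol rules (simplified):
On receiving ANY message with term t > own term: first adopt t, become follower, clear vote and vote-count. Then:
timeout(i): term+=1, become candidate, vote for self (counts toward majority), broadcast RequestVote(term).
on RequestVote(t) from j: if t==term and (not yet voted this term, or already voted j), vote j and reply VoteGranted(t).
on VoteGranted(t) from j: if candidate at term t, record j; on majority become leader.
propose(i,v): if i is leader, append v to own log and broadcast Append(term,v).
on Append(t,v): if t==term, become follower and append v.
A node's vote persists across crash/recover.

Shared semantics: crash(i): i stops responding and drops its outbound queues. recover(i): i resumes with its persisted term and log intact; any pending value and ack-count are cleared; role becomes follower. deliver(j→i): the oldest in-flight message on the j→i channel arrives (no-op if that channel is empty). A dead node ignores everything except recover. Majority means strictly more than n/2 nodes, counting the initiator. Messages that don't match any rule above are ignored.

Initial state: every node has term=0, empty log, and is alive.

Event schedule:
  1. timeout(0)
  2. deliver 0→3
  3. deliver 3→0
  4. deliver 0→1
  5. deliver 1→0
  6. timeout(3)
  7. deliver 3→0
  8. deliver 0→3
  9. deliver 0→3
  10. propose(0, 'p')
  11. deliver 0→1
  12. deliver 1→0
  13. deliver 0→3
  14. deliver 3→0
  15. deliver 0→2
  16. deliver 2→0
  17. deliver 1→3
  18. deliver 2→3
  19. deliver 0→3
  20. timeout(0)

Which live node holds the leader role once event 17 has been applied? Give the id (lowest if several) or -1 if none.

step 1 timeout(0): 0={cand,t=1,log=-}
step 2 deliver 0→3: 3={foll,t=1,log=-}
step 3 deliver 3→0: —
step 4 deliver 0→1: 1={foll,t=1,log=-}
step 5 deliver 1→0: 0={lead,t=1,log=-}
step 6 timeout(3): 3={cand,t=2,log=-}
step 7 deliver 3→0: 0={foll,t=2,log=-}
step 8 deliver 0→3: —
step 9 deliver 0→3: —
step 10 propose(0,'p'): —
step 11 deliver 0→1: —
step 12 deliver 1→0: —
step 13 deliver 0→3: —
step 14 deliver 3→0: —
step 15 deliver 0→2: 2={foll,t=1,log=-}
step 16 deliver 2→0: —
step 17 deliver 1→3: —

-1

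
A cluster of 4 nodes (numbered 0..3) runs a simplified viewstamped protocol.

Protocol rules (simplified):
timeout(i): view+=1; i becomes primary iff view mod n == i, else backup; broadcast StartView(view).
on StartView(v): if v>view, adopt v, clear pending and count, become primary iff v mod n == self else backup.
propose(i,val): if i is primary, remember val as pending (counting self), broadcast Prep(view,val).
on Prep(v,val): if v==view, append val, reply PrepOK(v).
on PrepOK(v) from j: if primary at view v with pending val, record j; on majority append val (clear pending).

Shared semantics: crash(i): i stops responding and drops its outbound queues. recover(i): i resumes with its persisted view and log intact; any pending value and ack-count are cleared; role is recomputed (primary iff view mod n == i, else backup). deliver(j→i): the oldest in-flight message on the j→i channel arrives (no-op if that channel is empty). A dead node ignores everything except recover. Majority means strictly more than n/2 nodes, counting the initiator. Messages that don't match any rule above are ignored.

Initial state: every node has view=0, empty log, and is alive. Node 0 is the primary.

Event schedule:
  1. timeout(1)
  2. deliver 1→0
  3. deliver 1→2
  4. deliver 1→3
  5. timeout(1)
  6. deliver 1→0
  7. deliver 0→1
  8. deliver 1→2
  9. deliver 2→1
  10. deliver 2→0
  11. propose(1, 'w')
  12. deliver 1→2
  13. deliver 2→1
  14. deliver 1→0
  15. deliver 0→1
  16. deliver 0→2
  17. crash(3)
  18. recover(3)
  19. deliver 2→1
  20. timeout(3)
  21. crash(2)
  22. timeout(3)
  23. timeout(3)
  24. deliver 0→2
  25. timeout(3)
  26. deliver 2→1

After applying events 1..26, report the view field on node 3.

5

1. timeout(1):  <1:prim v1 ->
2. deliver 1→0:  <0:back v1 ->
3. deliver 1→2:  <2:back v1 ->
4. deliver 1→3:  <3:back v1 ->
5. timeout(1):  <1:back v2 ->
6. deliver 1→0:  <0:back v2 ->
7. deliver 0→1:  nop
8. deliver 1→2:  <2:prim v2 ->
9. deliver 2→1:  nop
10. deliver 2→0:  nop
11. propose(1,'w'):  nop
12. deliver 1→2:  nop
13. deliver 2→1:  nop
14. deliver 1→0:  nop
15. deliver 0→1:  nop
16. deliver 0→2:  nop
17. crash(3):  <3:✗back v1 ->
18. recover(3):  <3:back v1 ->
19. deliver 2→1:  nop
20. timeout(3):  <3:back v2 ->
21. crash(2):  <2:✗prim v2 ->
22. timeout(3):  <3:prim v3 ->
23. timeout(3):  <3:back v4 ->
24. deliver 0→2:  nop
25. timeout(3):  <3:back v5 ->
26. deliver 2→1:  nop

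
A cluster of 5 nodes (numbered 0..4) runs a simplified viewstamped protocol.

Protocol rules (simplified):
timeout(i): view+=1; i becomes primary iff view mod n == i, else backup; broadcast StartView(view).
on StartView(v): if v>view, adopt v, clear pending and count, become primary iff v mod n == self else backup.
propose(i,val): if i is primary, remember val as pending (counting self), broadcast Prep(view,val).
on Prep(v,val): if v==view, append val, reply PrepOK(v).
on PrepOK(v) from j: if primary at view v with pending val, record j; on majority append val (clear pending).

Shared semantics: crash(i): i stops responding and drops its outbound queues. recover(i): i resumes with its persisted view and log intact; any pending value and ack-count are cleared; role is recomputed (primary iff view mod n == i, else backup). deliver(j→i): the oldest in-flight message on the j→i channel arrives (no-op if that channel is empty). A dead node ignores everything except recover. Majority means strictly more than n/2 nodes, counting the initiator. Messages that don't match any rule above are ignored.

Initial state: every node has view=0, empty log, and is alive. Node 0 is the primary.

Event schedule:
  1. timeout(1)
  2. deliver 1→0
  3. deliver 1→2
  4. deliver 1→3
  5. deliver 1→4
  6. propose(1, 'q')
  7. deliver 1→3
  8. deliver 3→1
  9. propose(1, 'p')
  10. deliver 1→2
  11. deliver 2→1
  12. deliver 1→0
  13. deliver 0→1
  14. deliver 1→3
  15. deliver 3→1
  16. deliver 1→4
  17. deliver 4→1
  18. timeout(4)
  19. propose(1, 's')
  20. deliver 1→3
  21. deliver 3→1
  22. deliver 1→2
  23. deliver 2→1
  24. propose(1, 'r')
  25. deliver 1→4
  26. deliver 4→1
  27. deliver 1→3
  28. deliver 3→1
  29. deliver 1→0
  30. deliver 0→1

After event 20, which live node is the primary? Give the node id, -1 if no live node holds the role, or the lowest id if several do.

1

1. timeout(1):  <1:prim v1 ->
2. deliver 1→0:  <0:back v1 ->
3. deliver 1→2:  <2:back v1 ->
4. deliver 1→3:  <3:back v1 ->
5. deliver 1→4:  <4:back v1 ->
6. propose(1,'q'):  nop
7. deliver 1→3:  <3:back v1 q>
8. deliver 3→1:  nop
9. propose(1,'p'):  nop
10. deliver 1→2:  <2:back v1 q>
11. deliver 2→1:  nop
12. deliver 1→0:  <0:back v1 q>
13. deliver 0→1:  <1:prim v1 p>
14. deliver 1→3:  <3:back v1 q,p>
15. deliver 3→1:  nop
16. deliver 1→4:  <4:back v1 q>
17. deliver 4→1:  nop
18. timeout(4):  <4:back v2 q>
19. propose(1,'s'):  nop
20. deliver 1→3:  <3:back v1 q,p,s>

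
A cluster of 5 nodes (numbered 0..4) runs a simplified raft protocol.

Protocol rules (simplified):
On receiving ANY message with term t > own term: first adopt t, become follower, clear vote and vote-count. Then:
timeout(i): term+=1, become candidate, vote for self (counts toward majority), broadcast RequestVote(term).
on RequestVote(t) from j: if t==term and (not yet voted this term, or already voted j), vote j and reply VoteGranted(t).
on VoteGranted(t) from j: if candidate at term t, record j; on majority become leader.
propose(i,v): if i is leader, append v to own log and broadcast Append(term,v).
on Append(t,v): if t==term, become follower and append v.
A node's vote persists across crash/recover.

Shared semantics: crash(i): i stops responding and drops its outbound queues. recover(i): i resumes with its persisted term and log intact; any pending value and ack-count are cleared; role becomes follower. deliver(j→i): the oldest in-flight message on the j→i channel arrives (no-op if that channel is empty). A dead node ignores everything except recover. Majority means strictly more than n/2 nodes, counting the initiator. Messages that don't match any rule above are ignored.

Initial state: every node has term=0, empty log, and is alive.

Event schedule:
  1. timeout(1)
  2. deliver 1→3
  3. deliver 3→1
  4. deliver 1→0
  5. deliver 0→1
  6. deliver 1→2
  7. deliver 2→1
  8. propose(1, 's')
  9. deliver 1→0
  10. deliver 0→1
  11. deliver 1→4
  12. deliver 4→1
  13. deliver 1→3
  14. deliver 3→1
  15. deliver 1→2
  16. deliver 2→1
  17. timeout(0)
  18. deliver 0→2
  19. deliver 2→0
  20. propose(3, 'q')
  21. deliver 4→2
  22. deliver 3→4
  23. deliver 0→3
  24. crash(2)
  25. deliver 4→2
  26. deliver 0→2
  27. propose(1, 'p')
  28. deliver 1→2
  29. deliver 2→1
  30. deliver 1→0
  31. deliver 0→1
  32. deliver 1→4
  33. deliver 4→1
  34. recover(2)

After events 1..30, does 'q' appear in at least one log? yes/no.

no

e1 timeout(1): 1[cand,t=1,-]
e2 deliver 1→3: 3[foll,t=1,-]
e3 deliver 3→1: ·
e4 deliver 1→0: 0[foll,t=1,-]
e5 deliver 0→1: 1[lead,t=1,-]
e6 deliver 1→2: 2[foll,t=1,-]
e7 deliver 2→1: ·
e8 propose(1,'s'): 1[lead,t=1,s]
e9 deliver 1→0: 0[foll,t=1,s]
e10 deliver 0→1: ·
e11 deliver 1→4: 4[foll,t=1,-]
e12 deliver 4→1: ·
e13 deliver 1→3: 3[foll,t=1,s]
e14 deliver 3→1: ·
e15 deliver 1→2: 2[foll,t=1,s]
e16 deliver 2→1: ·
e17 timeout(0): 0[cand,t=2,s]
e18 deliver 0→2: 2[foll,t=2,s]
e19 deliver 2→0: ·
e20 propose(3,'q'): ·
e21 deliver 4→2: ·
e22 deliver 3→4: ·
e23 deliver 0→3: 3[foll,t=2,s]
e24 crash(2): 2[✗foll,t=2,s]
e25 deliver 4→2: ·
e26 deliver 0→2: ·
e27 propose(1,'p'): 1[lead,t=1,s,p]
e28 deliver 1→2: ·
e29 deliver 2→1: ·
e30 deliver 1→0: ·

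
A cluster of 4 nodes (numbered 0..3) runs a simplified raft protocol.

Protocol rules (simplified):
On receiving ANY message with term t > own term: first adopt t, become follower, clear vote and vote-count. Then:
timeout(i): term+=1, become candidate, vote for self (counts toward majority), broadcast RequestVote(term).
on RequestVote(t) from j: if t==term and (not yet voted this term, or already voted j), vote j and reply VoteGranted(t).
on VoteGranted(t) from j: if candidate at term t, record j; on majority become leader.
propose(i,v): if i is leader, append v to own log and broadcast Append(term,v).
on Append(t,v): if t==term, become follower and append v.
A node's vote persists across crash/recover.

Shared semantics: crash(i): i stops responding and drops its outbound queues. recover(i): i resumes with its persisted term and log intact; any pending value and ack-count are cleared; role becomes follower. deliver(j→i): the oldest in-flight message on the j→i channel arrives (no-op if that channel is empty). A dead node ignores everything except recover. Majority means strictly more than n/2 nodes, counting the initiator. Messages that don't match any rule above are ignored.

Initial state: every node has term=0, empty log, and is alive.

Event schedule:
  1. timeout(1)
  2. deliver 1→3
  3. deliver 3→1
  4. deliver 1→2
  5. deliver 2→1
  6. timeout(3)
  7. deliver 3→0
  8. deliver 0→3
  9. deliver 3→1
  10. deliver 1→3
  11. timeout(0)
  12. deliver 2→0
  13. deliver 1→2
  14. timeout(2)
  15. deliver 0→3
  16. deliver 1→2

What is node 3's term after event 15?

e1 timeout(1): 1[cand,t=1,-]
e2 deliver 1→3: 3[foll,t=1,-]
e3 deliver 3→1: ·
e4 deliver 1→2: 2[foll,t=1,-]
e5 deliver 2→1: 1[lead,t=1,-]
e6 timeout(3): 3[cand,t=2,-]
e7 deliver 3→0: 0[foll,t=2,-]
e8 deliver 0→3: ·
e9 deliver 3→1: 1[foll,t=2,-]
e10 deliver 1→3: 3[lead,t=2,-]
e11 timeout(0): 0[cand,t=3,-]
e12 deliver 2→0: ·
e13 deliver 1→2: ·
e14 timeout(2): 2[cand,t=2,-]
e15 deliver 0→3: 3[foll,t=3,-]

3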